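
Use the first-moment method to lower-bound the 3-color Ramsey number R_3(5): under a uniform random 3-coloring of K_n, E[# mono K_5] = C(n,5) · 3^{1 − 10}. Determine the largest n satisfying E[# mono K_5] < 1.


We need C(n, 5) · 3^{1 − 10} < 1, i.e. C(n, 5) < 3^{10 − 1} = 19683.
Check values of n near the boundary:
  n = 17: C(17, 5) = 6188; 6188 < 19683? YES
  n = 18: C(18, 5) = 8568; 8568 < 19683? YES
  n = 19: C(19, 5) = 11628; 11628 < 19683? YES
  n = 20: C(20, 5) = 15504; 15504 < 19683? YES
  n = 21: C(21, 5) = 20349; 20349 < 19683? NO
  n = 22: C(22, 5) = 26334; 26334 < 19683? NO
The largest n with C(n, 5) < 19683 is n = 20 (where E[X] = 5168/6561 ≈ 0.7876848). Hence R_3(5) > 20, i.e. R_3(5) ≥ 21.

Largest n = 20; hence R_3(5) > 20.


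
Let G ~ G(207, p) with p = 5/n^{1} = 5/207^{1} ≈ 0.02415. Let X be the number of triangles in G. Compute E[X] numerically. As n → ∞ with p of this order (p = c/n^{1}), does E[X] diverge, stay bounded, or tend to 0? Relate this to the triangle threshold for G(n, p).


Number of potential triangles: C(207, 3) = 1456935.
Each occurs with probability p³ ≈ (0.02415)³ ≈ 1.409285e-05.
By linearity: E[X] = C(207, 3)·p³ ≈ 1456935 · 1.409285e-05 ≈ 20.5324.
Here α = 1, so p = 5/n is exactly at the triangle threshold p ~ 1/n. Asymptotically E[X] → c³/6 = 5³/6 = 125/6 ≈ 20.8333, a bounded constant. In this regime the triangle count is asymptotically Poisson(c³/6).

E[X] ≈ 20.5324; in regime p = Θ(1/n^{1}) E[X] stays bounded (at the triangle threshold p ~ 1/n).


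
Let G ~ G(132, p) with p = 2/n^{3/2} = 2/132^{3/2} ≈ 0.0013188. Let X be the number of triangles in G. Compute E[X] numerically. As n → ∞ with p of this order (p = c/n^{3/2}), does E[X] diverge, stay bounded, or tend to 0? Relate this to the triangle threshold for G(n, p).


Number of potential triangles: C(132, 3) = 374660.
Each occurs with probability p³ ≈ (0.0013188)³ ≈ 2.2935452e-09.
By linearity: E[X] = C(132, 3)·p³ ≈ 374660 · 2.2935452e-09 ≈ 0.00086.
Since α = 3/2 > 1, p = c/n^{3/2} = o(1/n) is below the triangle threshold p ~ 1/n. Asymptotically E[X] ~ (c³/6)·n^{3(1−α)} = (2³/6)·n^{-1.5} → 0, so by Markov's inequality G has no triangles w.h.p.

E[X] ≈ 0.00086; in regime p = Θ(1/n^{3/2}) E[X] tends to 0 (below the triangle threshold p ~ 1/n).


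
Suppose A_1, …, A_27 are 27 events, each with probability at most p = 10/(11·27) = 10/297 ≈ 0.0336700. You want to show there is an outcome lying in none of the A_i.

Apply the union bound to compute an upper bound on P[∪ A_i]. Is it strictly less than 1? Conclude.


Union bound: P[∪_{i=1}^{27} A_i] ≤ Σ_i P[A_i] ≤ 27·p = 27·(10/297) = 10/11.
Numerically: 10/11 ≈ 0.9090909.
Is 10/11 < 1? YES.
Since P[∪ A_i] ≤ 10/11 < 1, the complement has P[∩ A_i^c] ≥ 1 − 10/11 = 1/11 > 0, so some outcome avoids every A_i.

27·p = 10/11 ≈ 0.9090909; existence CERTIFIED by the union bound.


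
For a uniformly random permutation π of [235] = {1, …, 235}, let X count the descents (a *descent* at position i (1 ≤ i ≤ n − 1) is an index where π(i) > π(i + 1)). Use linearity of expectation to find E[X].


Write X = Σ X_I over i = 1, …, 234, with X_I the indicator of one descent.
There are 234 indicators.
For each fixed i, the pair (π(i), π(i+1)) is a uniformly random ordered pair of distinct values from {1, …, 235}; by symmetry P[π(i) > π(i+1)] = 1/2.
By linearity: E[X] = 234 · (1/2) = (235 − 1) · (1/2) = 117 ≈ 117.00000.

E[X] = 117 = 117.00000.


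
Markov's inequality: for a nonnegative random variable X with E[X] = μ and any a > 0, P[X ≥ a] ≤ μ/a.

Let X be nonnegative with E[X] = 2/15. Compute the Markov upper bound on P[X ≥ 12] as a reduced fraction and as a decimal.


μ = E[X] = 2/15, a = 12.
Markov: P[X ≥ 12] ≤ μ/a = (2/15)/12 = 1/90.
Numerically: ≈ 0.011111.
(Since a = 12 > μ = 0.133333, the bound 1/90 is < 1 and informative.)

P[X ≥ 12] ≤ 1/90 ≈ 0.011111.


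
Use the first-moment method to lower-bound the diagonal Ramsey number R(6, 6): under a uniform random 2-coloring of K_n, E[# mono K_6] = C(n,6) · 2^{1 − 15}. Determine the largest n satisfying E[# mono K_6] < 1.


We need C(n, 6) · 2^{1 − 15} < 1, i.e. C(n, 6) < 2^{15 − 1} = 16384.
Check values of n near the boundary:
  n = 12: C(12, 6) = 924; 924 < 16384? YES
  n = 13: C(13, 6) = 1716; 1716 < 16384? YES
  n = 14: C(14, 6) = 3003; 3003 < 16384? YES
  n = 15: C(15, 6) = 5005; 5005 < 16384? YES
  n = 16: C(16, 6) = 8008; 8008 < 16384? YES
  n = 17: C(17, 6) = 12376; 12376 < 16384? YES
  n = 18: C(18, 6) = 18564; 18564 < 16384? NO
The largest n with C(n, 6) < 16384 is n = 17 (where E[X] = 1547/2048 ≈ 0.7554). Hence R(6, 6) > 17, i.e. R(6, 6) ≥ 18.

Largest n = 17; hence R(6, 6) > 17.


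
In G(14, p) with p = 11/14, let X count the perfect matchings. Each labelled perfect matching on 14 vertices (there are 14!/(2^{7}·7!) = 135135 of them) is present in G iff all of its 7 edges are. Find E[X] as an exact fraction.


K_14 has 14!/(2^{7}·7!) = 135135 labelled perfect matchings.
For each such perfect matching H, let X_H = 1 if all 7 edges of H are present in G. Then P[X_H = 1] = p^{7} = (11/14)^{7} = 19487171/105413504.
By linearity: E[X] = Σ_H E[X_H] = 135135 · p^{7} = 135135 · 19487171/105413504 = 376199836155/15059072.
Numerically: E[X] ≈ 24982.

E[X] = 135135 · (11/14)^{7} = 376199836155/15059072 ≈ 24982.


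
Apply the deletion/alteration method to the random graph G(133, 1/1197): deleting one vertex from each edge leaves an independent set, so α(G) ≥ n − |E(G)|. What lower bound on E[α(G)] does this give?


E[|E(G)|] = C(133, 2)·p = 8778 · (1/1197) = 22/3.
E[α(G)] ≥ n − E[|E(G)|] = 133 − 22/3 = 377/3.
Numerically: ≈ 125.667.
(This is only a lower bound; the true E[α(G)] may be larger.)

E[α(G)] ≥ 377/3 ≈ 125.667.


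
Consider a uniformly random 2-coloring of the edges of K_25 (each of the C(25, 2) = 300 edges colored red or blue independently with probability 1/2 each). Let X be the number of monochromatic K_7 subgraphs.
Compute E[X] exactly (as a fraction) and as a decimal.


Let X = Σ_S X_S over the C(25, 7) = 480700 subsets S of size 7, where X_S = 1 if the K_7 on S is monochromatic.
For a fixed S, the K_7 on S has C(7, 2) = 21 edges. P[all 21 edges red] = (1/2)^21, and likewise for blue, so P[monochromatic] = 2·(1/2)^21 = 2^{1 − 21} = 1/1048576.
Summing: E[X] = C(25, 7) · 2^{1 − 21} = 480700 · 1/1048576 = 120175/262144.
Numerically: E[X] ≈ 0.458.

E[X] = C(25,7)·2^(1−C(7,2)) = 120175/262144 ≈ 0.458.


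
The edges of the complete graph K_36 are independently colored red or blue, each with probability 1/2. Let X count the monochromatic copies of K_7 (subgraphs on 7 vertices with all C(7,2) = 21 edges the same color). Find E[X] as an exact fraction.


Let X = Σ_S X_S over the C(36, 7) = 8347680 subsets S of size 7, where X_S = 1 if the K_7 on S is monochromatic.
For a fixed S, the K_7 on S has C(7, 2) = 21 edges. P[all 21 edges red] = (1/2)^21, and likewise for blue, so P[monochromatic] = 2·(1/2)^21 = 2^{1 − 21} = 1/1048576.
By linearity of expectation: E[X] = C(36, 7) · 2^{1 − 21} = 8347680 · 1/1048576 = 260865/32768.
Numerically: E[X] ≈ 7.96097.

E[X] = C(36,7)·2^(1−C(7,2)) = 260865/32768 ≈ 7.96097.


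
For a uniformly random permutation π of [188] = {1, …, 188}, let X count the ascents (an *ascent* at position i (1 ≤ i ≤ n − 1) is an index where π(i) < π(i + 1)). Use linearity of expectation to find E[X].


Write X = Σ X_I over i = 1, …, 187, with X_I the indicator of one ascent.
There are 187 indicators.
For each fixed i, the pair (π(i), π(i+1)) is a uniformly random ordered pair of distinct values from {1, …, 188}; by symmetry P[π(i) < π(i+1)] = 1/2.
By linearity: E[X] = 187 · (1/2) = (188 − 1) · (1/2) = 187/2 ≈ 93.50000.

E[X] = 187/2 = 93.50000.


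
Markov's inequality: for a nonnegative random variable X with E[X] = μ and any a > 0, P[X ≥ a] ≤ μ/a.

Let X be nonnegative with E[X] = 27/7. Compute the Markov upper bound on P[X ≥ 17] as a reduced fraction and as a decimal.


μ = E[X] = 27/7, a = 17.
Markov: P[X ≥ 17] ≤ μ/a = (27/7)/17 = 27/119.
Numerically: ≈ 0.22689.
(Since a = 17 > μ = 3.85714, the bound 27/119 is < 1 and informative.)

P[X ≥ 17] ≤ 27/119 ≈ 0.22689.


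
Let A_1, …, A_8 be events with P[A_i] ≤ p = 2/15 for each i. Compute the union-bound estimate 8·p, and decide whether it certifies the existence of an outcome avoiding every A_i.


Union bound: P[∪_{i=1}^{8} A_i] ≤ Σ_i P[A_i] ≤ 8·p = 8·(2/15) = 16/15.
Numerically: 16/15 ≈ 1.067.
Is 16/15 < 1? NO.
Since the bound 16/15 is ≥ 1, the union bound is uninformative here; it does NOT by itself certify existence.

8·p = 16/15 ≈ 1.067; existence NOT certified by the union bound.


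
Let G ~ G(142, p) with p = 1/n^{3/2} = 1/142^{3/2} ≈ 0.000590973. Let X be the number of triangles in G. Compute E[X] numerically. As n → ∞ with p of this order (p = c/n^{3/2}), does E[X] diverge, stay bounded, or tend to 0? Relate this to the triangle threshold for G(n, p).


Number of potential triangles: C(142, 3) = 467180.
Each occurs with probability p³ ≈ (0.000590973)³ ≈ 2.06396558e-10.
By linearity: E[X] = C(142, 3)·p³ ≈ 467180 · 2.06396558e-10 ≈ 0.000096.
Since α = 3/2 > 1, p = c/n^{3/2} = o(1/n) is below the triangle threshold p ~ 1/n. Asymptotically E[X] ~ (c³/6)·n^{3(1−α)} = (1³/6)·n^{-1.5} → 0, so by Markov's inequality G has no triangles w.h.p.

E[X] ≈ 0.000096; in regime p = Θ(1/n^{3/2}) E[X] tends to 0 (below the triangle threshold p ~ 1/n).


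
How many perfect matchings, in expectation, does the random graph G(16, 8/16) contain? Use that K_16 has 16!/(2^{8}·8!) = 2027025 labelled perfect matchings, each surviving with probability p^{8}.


K_16 has 16!/(2^{8}·8!) = 2027025 labelled perfect matchings.
For each such perfect matching H, let X_H = 1 if all 8 edges of H are present in G. Then P[X_H = 1] = p^{8} = (1/2)^{8} = 1/256.
By linearity: E[X] = Σ_H E[X_H] = 2027025 · p^{8} = 2027025 · 1/256 = 2027025/256.
Numerically: E[X] ≈ 7918.07.

E[X] = 2027025 · (1/2)^{8} = 2027025/256 ≈ 7918.07.


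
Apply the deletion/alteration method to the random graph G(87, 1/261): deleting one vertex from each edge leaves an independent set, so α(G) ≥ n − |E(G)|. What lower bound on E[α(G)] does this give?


E[|E(G)|] = C(87, 2)·p = 3741 · (1/261) = 43/3.
E[α(G)] ≥ n − E[|E(G)|] = 87 − 43/3 = 218/3.
Numerically: ≈ 72.666667.
(This is only a lower bound; the true E[α(G)] may be larger.)

E[α(G)] ≥ 218/3 ≈ 72.666667.


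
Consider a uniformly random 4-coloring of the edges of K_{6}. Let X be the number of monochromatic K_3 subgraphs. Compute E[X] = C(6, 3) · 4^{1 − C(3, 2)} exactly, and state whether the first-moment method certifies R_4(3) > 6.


E[X] = C(6, 3) · 4^{1 − 3} = 20 · 4^{−2} = 20/16.
As a reduced fraction: E[X] = 5/4 ≈ 1.2500.
Is E[X] < 1? NO.
Since E[X] ≥ 1, the first-moment bound is inconclusive at n = 6; it does NOT by itself certify R_4(3) > 6.

E[X] = 5/4 ≈ 1.2500; E[X] ≥ 1; first-moment method inconclusive here.


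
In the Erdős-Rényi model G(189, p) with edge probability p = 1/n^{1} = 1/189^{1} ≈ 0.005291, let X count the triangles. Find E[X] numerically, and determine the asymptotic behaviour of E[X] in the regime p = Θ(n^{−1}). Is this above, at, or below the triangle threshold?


Number of potential triangles: C(189, 3) = 1107414.
Each occurs with probability p³ ≈ (0.005291)³ ≈ 1.481203e-07.
By linearity: E[X] = C(189, 3)·p³ ≈ 1107414 · 1.481203e-07 ≈ 0.1640.
Here α = 1, so p = 1/n is exactly at the triangle threshold p ~ 1/n. Asymptotically E[X] → c³/6 = 1³/6 = 1/6 ≈ 0.1667, a bounded constant. In this regime the triangle count is asymptotically Poisson(c³/6).

E[X] ≈ 0.1640; in regime p = Θ(1/n^{1}) E[X] stays bounded (at the triangle threshold p ~ 1/n).


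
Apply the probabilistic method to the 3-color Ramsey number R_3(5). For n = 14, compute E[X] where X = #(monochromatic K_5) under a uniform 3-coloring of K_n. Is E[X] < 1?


E[X] = C(14, 5) · 3^{1 − 10} = 2002 · 3^{−9} = 2002/19683.
As a reduced fraction: E[X] = 2002/19683 ≈ 0.1017121.
Is E[X] < 1? YES.
Since E[X] < 1, there exists a 3-coloring of K_{14} with no monochromatic K_5; hence R_3(5) > 14.

E[X] = 2002/19683 ≈ 0.1017121; E[X] < 1, so R_3(5) > 14.


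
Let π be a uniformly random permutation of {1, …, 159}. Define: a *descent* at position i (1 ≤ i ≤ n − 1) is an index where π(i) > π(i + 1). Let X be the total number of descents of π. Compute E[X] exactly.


Write X = Σ X_I over i = 1, …, 158, with X_I the indicator of one descent.
There are 158 indicators.
For each fixed i, the pair (π(i), π(i+1)) is a uniformly random ordered pair of distinct values from {1, …, 159}; by symmetry P[π(i) > π(i+1)] = 1/2.
By linearity: E[X] = 158 · (1/2) = (159 − 1) · (1/2) = 79 ≈ 79.00000.

E[X] = 79 = 79.00000.


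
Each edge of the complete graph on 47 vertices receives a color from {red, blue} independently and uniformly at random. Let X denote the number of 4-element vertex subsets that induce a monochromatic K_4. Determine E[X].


Let X = Σ_S X_S over the C(47, 4) = 178365 subsets S of size 4, where X_S = 1 if the K_4 on S is monochromatic.
For a fixed S, the K_4 on S has C(4, 2) = 6 edges. P[all 6 edges red] = (1/2)^6, and likewise for blue, so P[monochromatic] = 2·(1/2)^6 = 2^{1 − 6} = 1/32.
By linearity of expectation: E[X] = C(47, 4) · 2^{1 − 6} = 178365 · 1/32 = 178365/32.
Numerically: E[X] ≈ 5573.90625.

E[X] = C(47,4)·2^(1−C(4,2)) = 178365/32 ≈ 5573.90625.


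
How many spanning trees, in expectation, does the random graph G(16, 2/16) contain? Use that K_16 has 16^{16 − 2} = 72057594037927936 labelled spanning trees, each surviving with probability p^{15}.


K_16 has 16^{16 − 2} = 72057594037927936 labelled spanning trees.
For each such spanning tree H, let X_H = 1 if all 15 edges of H are present in G. Then P[X_H = 1] = p^{15} = (1/8)^{15} = 1/35184372088832.
By linearity: E[X] = Σ_H E[X_H] = 72057594037927936 · p^{15} = 72057594037927936 · 1/35184372088832 = 2048.
Numerically: E[X] ≈ 2048.

E[X] = 72057594037927936 · (1/8)^{15} = 2048 ≈ 2048.


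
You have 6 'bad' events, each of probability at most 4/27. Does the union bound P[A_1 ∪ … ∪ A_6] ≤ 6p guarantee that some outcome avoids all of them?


Union bound: P[∪_{i=1}^{6} A_i] ≤ Σ_i P[A_i] ≤ 6·p = 6·(4/27) = 8/9.
Numerically: 8/9 ≈ 0.8889.
Is 8/9 < 1? YES.
Since P[∪ A_i] ≤ 8/9 < 1, the complement has P[∩ A_i^c] ≥ 1 − 8/9 = 1/9 > 0, so some outcome avoids every A_i.

6·p = 8/9 ≈ 0.8889; existence CERTIFIED by the union bound.


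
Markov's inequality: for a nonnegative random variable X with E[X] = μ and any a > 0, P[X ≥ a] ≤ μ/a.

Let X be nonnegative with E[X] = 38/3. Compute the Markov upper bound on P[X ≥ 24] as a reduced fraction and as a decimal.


μ = E[X] = 38/3, a = 24.
Markov: P[X ≥ 24] ≤ μ/a = (38/3)/24 = 19/36.
Numerically: ≈ 0.527778.
(Since a = 24 > μ = 12.666667, the bound 19/36 is < 1 and informative.)

P[X ≥ 24] ≤ 19/36 ≈ 0.527778.


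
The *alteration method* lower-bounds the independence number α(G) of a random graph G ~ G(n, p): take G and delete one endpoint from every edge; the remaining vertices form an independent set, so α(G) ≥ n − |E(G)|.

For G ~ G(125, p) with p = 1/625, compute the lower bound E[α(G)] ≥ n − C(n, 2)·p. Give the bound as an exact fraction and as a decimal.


E[|E(G)|] = C(125, 2)·p = 7750 · (1/625) = 62/5.
E[α(G)] ≥ n − E[|E(G)|] = 125 − 62/5 = 563/5.
Numerically: ≈ 112.600000.
(This is only a lower bound; the true E[α(G)] may be larger.)

E[α(G)] ≥ 563/5 ≈ 112.600000.


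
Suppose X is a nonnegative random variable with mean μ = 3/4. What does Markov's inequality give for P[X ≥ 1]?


μ = E[X] = 3/4, a = 1.
Markov: P[X ≥ 1] ≤ μ/a = (3/4)/1 = 3/4.
Numerically: ≈ 0.7500.
(Since a = 1 > μ = 0.7500, the bound 3/4 is < 1 and informative.)

P[X ≥ 1] ≤ 3/4 ≈ 0.7500.


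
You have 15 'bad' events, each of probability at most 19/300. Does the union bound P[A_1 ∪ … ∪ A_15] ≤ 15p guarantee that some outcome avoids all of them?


Union bound: P[∪_{i=1}^{15} A_i] ≤ Σ_i P[A_i] ≤ 15·p = 15·(19/300) = 19/20.
Numerically: 19/20 ≈ 0.950000.
Is 19/20 < 1? YES.
Since P[∪ A_i] ≤ 19/20 < 1, the complement has P[∩ A_i^c] ≥ 1 − 19/20 = 1/20 > 0, so some outcome avoids every A_i.

15·p = 19/20 ≈ 0.950000; existence CERTIFIED by the union bound.


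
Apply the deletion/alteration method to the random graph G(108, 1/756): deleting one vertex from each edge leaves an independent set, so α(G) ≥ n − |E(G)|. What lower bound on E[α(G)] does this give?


E[|E(G)|] = C(108, 2)·p = 5778 · (1/756) = 107/14.
E[α(G)] ≥ n − E[|E(G)|] = 108 − 107/14 = 1405/14.
Numerically: ≈ 100.3571.
(This is only a lower bound; the true E[α(G)] may be larger.)

E[α(G)] ≥ 1405/14 ≈ 100.3571.


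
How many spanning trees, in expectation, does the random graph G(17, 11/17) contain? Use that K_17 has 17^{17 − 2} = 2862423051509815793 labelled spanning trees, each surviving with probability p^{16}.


K_17 has 17^{17 − 2} = 2862423051509815793 labelled spanning trees.
For each such spanning tree H, let X_H = 1 if all 16 edges of H are present in G. Then P[X_H = 1] = p^{16} = (11/17)^{16} = 45949729863572161/48661191875666868481.
Summing the indicators: E[X] = Σ_H E[X_H] = 2862423051509815793 · p^{16} = 2862423051509815793 · 45949729863572161/48661191875666868481 = 45949729863572161/17.
Numerically: E[X] ≈ 2.70293e+15.

E[X] = 2862423051509815793 · (11/17)^{16} = 45949729863572161/17 ≈ 2.70293e+15.


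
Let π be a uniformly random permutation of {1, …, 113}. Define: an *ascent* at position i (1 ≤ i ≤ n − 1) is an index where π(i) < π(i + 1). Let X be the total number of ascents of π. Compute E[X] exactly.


Write X = Σ X_I over i = 1, …, 112, with X_I the indicator of one ascent.
There are 112 indicators.
For each fixed i, the pair (π(i), π(i+1)) is a uniformly random ordered pair of distinct values from {1, …, 113}; by symmetry P[π(i) < π(i+1)] = 1/2.
By linearity: E[X] = 112 · (1/2) = (113 − 1) · (1/2) = 56 ≈ 56.00000.

E[X] = 56 = 56.00000.


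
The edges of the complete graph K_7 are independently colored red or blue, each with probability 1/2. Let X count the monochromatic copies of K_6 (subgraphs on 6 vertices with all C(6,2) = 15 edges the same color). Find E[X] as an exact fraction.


Let X = Σ_S X_S over the C(7, 6) = 7 subsets S of size 6, where X_S = 1 if the K_6 on S is monochromatic.
For a fixed S, the K_6 on S has C(6, 2) = 15 edges. P[all 15 edges red] = (1/2)^15, and likewise for blue, so P[monochromatic] = 2·(1/2)^15 = 2^{1 − 15} = 1/16384.
Summing: E[X] = C(7, 6) · 2^{1 − 15} = 7 · 1/16384 = 7/16384.
Numerically: E[X] ≈ 0.0004.

E[X] = C(7,6)·2^(1−C(6,2)) = 7/16384 ≈ 0.0004.


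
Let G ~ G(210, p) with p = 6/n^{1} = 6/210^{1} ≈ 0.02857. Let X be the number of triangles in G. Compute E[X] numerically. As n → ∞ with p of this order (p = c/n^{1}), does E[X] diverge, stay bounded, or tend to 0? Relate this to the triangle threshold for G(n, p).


Number of potential triangles: C(210, 3) = 1521520.
Each occurs with probability p³ ≈ (0.02857)³ ≈ 2.332362e-05.
By linearity: E[X] = C(210, 3)·p³ ≈ 1521520 · 2.332362e-05 ≈ 35.4873.
Here α = 1, so p = 6/n is exactly at the triangle threshold p ~ 1/n. Asymptotically E[X] → c³/6 = 6³/6 = 36 ≈ 36.0000, a bounded constant. In this regime the triangle count is asymptotically Poisson(c³/6).

E[X] ≈ 35.4873; in regime p = Θ(1/n^{1}) E[X] stays bounded (at the triangle threshold p ~ 1/n).


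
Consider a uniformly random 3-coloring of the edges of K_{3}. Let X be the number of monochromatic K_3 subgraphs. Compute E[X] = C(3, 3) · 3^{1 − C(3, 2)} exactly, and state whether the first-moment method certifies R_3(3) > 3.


E[X] = C(3, 3) · 3^{1 − 3} = 1 · 3^{−2} = 1/9.
As a reduced fraction: E[X] = 1/9 ≈ 0.111111.
Is E[X] < 1? YES.
Since E[X] < 1, there exists a 3-coloring of K_{3} with no monochromatic K_3; hence R_3(3) > 3.

E[X] = 1/9 ≈ 0.111111; E[X] < 1, so R_3(3) > 3.


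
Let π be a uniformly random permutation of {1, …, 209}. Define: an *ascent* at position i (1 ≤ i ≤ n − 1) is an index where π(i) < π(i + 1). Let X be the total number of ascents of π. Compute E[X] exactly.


Write X = Σ X_I over i = 1, …, 208, with X_I the indicator of one ascent.
There are 208 indicators.
For each fixed i, the pair (π(i), π(i+1)) is a uniformly random ordered pair of distinct values from {1, …, 209}; by symmetry P[π(i) < π(i+1)] = 1/2.
By linearity: E[X] = 208 · (1/2) = (209 − 1) · (1/2) = 104 ≈ 104.0000.

E[X] = 104 = 104.0000.


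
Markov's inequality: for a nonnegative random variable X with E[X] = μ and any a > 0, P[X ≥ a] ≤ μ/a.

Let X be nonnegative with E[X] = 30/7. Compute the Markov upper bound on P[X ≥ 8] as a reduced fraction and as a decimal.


μ = E[X] = 30/7, a = 8.
Markov: P[X ≥ 8] ≤ μ/a = (30/7)/8 = 15/28.
Numerically: ≈ 0.535714.
(Since a = 8 > μ = 4.285714, the bound 15/28 is < 1 and informative.)

P[X ≥ 8] ≤ 15/28 ≈ 0.535714.


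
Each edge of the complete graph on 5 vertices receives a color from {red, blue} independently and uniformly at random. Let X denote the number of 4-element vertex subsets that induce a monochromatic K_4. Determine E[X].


Let X = Σ_S X_S over the C(5, 4) = 5 subsets S of size 4, where X_S = 1 if the K_4 on S is monochromatic.
For a fixed S, the K_4 on S has C(4, 2) = 6 edges. P[all 6 edges red] = (1/2)^6, and likewise for blue, so P[monochromatic] = 2·(1/2)^6 = 2^{1 − 6} = 1/32.
By linearity: E[X] = C(5, 4) · 2^{1 − 6} = 5 · 1/32 = 5/32.
Numerically: E[X] ≈ 0.156.

E[X] = C(5,4)·2^(1−C(4,2)) = 5/32 ≈ 0.156.


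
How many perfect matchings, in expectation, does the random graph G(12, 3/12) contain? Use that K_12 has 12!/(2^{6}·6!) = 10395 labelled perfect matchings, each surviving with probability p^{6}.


K_12 has 12!/(2^{6}·6!) = 10395 labelled perfect matchings.
For each such perfect matching H, let X_H = 1 if all 6 edges of H are present in G. Then P[X_H = 1] = p^{6} = (1/4)^{6} = 1/4096.
Summing the indicators: E[X] = Σ_H E[X_H] = 10395 · p^{6} = 10395 · 1/4096 = 10395/4096.
Numerically: E[X] ≈ 2.538.

E[X] = 10395 · (1/4)^{6} = 10395/4096 ≈ 2.538.


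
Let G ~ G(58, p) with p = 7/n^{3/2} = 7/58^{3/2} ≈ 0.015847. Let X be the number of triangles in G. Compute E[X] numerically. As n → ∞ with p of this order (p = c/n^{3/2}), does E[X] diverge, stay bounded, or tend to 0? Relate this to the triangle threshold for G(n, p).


Number of potential triangles: C(58, 3) = 30856.
Each occurs with probability p³ ≈ (0.015847)³ ≈ 3.9798632e-06.
By linearity: E[X] = C(58, 3)·p³ ≈ 30856 · 3.9798632e-06 ≈ 0.12280.
Since α = 3/2 > 1, p = c/n^{3/2} = o(1/n) is below the triangle threshold p ~ 1/n. Asymptotically E[X] ~ (c³/6)·n^{3(1−α)} = (7³/6)·n^{-1.5} → 0, so by Markov's inequality G has no triangles w.h.p.

E[X] ≈ 0.12280; in regime p = Θ(1/n^{3/2}) E[X] tends to 0 (below the triangle threshold p ~ 1/n).


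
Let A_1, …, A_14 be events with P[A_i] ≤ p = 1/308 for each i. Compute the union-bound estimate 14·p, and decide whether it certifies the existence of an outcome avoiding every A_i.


Union bound: P[∪_{i=1}^{14} A_i] ≤ Σ_i P[A_i] ≤ 14·p = 14·(1/308) = 1/22.
Numerically: 1/22 ≈ 0.045455.
Is 1/22 < 1? YES.
Since P[∪ A_i] ≤ 1/22 < 1, the complement has P[∩ A_i^c] ≥ 1 − 1/22 = 21/22 > 0, so some outcome avoids every A_i.

14·p = 1/22 ≈ 0.045455; existence CERTIFIED by the union bound.


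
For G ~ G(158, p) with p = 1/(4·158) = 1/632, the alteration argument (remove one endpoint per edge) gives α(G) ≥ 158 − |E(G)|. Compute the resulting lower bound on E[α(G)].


E[|E(G)|] = C(158, 2)·p = 12403 · (1/632) = 157/8.
E[α(G)] ≥ n − E[|E(G)|] = 158 − 157/8 = 1107/8.
Numerically: ≈ 138.375.
(This is only a lower bound; the true E[α(G)] may be larger.)

E[α(G)] ≥ 1107/8 ≈ 138.375.


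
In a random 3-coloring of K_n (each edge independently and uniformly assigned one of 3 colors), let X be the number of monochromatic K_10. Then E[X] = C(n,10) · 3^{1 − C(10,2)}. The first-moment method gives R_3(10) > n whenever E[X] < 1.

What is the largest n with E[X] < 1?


We need C(n, 10) · 3^{1 − 45} < 1, i.e. C(n, 10) < 3^{45 − 1} = 984770902183611232881.
Check values of n near the boundary:
  n = 570: C(570, 10) = 921524823451961408691; 921524823451961408691 < 984770902183611232881? YES
  n = 571: C(571, 10) = 937951290893172842001; 937951290893172842001 < 984770902183611232881? YES
  n = 572: C(572, 10) = 954640815642161682606; 954640815642161682606 < 984770902183611232881? YES
  n = 573: C(573, 10) = 971597135635805762226; 971597135635805762226 < 984770902183611232881? YES
  n = 574: C(574, 10) = 988824035203816502691; 988824035203816502691 < 984770902183611232881? NO
  n = 575: C(575, 10) = 1006325345561406175305; 1006325345561406175305 < 984770902183611232881? NO
  n = 576: C(576, 10) = 1024104945306307344480; 1024104945306307344480 < 984770902183611232881? NO
The largest n with C(n, 10) < 984770902183611232881 is n = 573 (where E[X] = 35985079097622435638/36472996377170786403 ≈ 0.987). Hence R_3(10) > 573, i.e. R_3(10) ≥ 574.

Largest n = 573; hence R_3(10) > 573.


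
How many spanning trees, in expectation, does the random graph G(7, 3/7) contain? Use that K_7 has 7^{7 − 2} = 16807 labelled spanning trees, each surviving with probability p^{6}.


K_7 has 7^{7 − 2} = 16807 labelled spanning trees.
For each such spanning tree H, let X_H = 1 if all 6 edges of H are present in G. Then P[X_H = 1] = p^{6} = (3/7)^{6} = 729/117649.
By linearity of expectation: E[X] = Σ_H E[X_H] = 16807 · p^{6} = 16807 · 729/117649 = 729/7.
Numerically: E[X] ≈ 104.

E[X] = 16807 · (3/7)^{6} = 729/7 ≈ 104.


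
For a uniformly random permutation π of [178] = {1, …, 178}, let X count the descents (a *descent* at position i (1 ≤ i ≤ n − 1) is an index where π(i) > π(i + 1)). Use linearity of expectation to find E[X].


Write X = Σ X_I over i = 1, …, 177, with X_I the indicator of one descent.
There are 177 indicators.
For each fixed i, the pair (π(i), π(i+1)) is a uniformly random ordered pair of distinct values from {1, …, 178}; by symmetry P[π(i) > π(i+1)] = 1/2.
By linearity: E[X] = 177 · (1/2) = (178 − 1) · (1/2) = 177/2 ≈ 88.5000.

E[X] = 177/2 = 88.5000.


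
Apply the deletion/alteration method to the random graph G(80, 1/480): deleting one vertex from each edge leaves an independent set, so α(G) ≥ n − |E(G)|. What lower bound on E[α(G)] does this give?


E[|E(G)|] = C(80, 2)·p = 3160 · (1/480) = 79/12.
E[α(G)] ≥ n − E[|E(G)|] = 80 − 79/12 = 881/12.
Numerically: ≈ 73.4167.
(This is only a lower bound; the true E[α(G)] may be larger.)

E[α(G)] ≥ 881/12 ≈ 73.4167.


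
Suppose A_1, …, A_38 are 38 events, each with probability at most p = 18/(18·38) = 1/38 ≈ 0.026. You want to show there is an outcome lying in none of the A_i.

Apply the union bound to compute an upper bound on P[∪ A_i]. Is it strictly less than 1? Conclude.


Union bound: P[∪_{i=1}^{38} A_i] ≤ Σ_i P[A_i] ≤ 38·p = 38·(1/38) = 1.
Numerically: 1 ≈ 1.000.
Is 1 < 1? NO.
Since the bound 1 is ≥ 1, the union bound is uninformative here; it does NOT by itself certify existence.

38·p = 1 ≈ 1.000; existence NOT certified by the union bound.


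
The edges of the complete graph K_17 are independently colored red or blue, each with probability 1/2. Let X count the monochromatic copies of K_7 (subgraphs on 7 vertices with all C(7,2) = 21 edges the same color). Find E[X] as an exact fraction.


Let X = Σ_S X_S over the C(17, 7) = 19448 subsets S of size 7, where X_S = 1 if the K_7 on S is monochromatic.
For a fixed S, the K_7 on S has C(7, 2) = 21 edges. P[all 21 edges red] = (1/2)^21, and likewise for blue, so P[monochromatic] = 2·(1/2)^21 = 2^{1 − 21} = 1/1048576.
Summing: E[X] = C(17, 7) · 2^{1 − 21} = 19448 · 1/1048576 = 2431/131072.
Numerically: E[X] ≈ 0.018547.

E[X] = C(17,7)·2^(1−C(7,2)) = 2431/131072 ≈ 0.018547.


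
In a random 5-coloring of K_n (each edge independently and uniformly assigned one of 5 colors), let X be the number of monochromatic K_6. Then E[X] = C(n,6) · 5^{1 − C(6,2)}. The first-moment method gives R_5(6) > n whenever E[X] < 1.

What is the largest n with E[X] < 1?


We need C(n, 6) · 5^{1 − 15} < 1, i.e. C(n, 6) < 5^{15 − 1} = 6103515625.
Check values of n near the boundary:
  n = 125: C(125, 6) = 4690625500; 4690625500 < 6103515625? YES
  n = 126: C(126, 6) = 4925156775; 4925156775 < 6103515625? YES
  n = 127: C(127, 6) = 5169379425; 5169379425 < 6103515625? YES
  n = 128: C(128, 6) = 5423611200; 5423611200 < 6103515625? YES
  n = 129: C(129, 6) = 5688177600; 5688177600 < 6103515625? YES
  n = 130: C(130, 6) = 5963412000; 5963412000 < 6103515625? YES
  n = 131: C(131, 6) = 6249655776; 6249655776 < 6103515625? NO
The largest n with C(n, 6) < 6103515625 is n = 130 (where E[X] = 47707296/48828125 ≈ 0.9770454). Hence R_5(6) > 130, i.e. R_5(6) ≥ 131.

Largest n = 130; hence R_5(6) > 130.


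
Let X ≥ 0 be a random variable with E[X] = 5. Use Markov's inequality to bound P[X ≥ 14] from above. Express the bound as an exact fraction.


μ = E[X] = 5, a = 14.
Markov: P[X ≥ 14] ≤ μ/a = (5)/14 = 5/14.
Numerically: ≈ 0.357143.
(Since a = 14 > μ = 5.000000, the bound 5/14 is < 1 and informative.)

P[X ≥ 14] ≤ 5/14 ≈ 0.357143.


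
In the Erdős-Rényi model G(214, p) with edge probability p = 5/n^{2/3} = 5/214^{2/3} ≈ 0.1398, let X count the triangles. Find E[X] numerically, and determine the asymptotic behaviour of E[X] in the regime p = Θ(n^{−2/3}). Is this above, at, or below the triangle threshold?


Number of potential triangles: C(214, 3) = 1610564.
Each occurs with probability p³ ≈ (0.1398)³ ≈ 2.729496e-03.
By linearity: E[X] = C(214, 3)·p³ ≈ 1610564 · 2.729496e-03 ≈ 4396.0280.
Since α = 2/3 < 1, p = c/n^{2/3} ≫ 1/n is above the triangle threshold p ~ 1/n. Asymptotically E[X] ~ (c³/6)·n^{3(1−α)} = (5³/6)·n^{1} → ∞; triangles are abundant w.h.p.

E[X] ≈ 4396.0280; in regime p = Θ(1/n^{2/3}) E[X] diverges (above the triangle threshold p ~ 1/n).


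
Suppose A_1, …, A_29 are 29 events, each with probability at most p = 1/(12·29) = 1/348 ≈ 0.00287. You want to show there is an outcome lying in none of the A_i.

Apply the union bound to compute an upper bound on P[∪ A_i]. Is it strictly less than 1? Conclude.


Union bound: P[∪_{i=1}^{29} A_i] ≤ Σ_i P[A_i] ≤ 29·p = 29·(1/348) = 1/12.
Numerically: 1/12 ≈ 0.08333.
Is 1/12 < 1? YES.
Since P[∪ A_i] ≤ 1/12 < 1, the complement has P[∩ A_i^c] ≥ 1 − 1/12 = 11/12 > 0, so some outcome avoids every A_i.

29·p = 1/12 ≈ 0.08333; existence CERTIFIED by the union bound.


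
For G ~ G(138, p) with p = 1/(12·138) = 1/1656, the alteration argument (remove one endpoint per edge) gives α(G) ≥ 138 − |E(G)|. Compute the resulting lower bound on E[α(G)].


E[|E(G)|] = C(138, 2)·p = 9453 · (1/1656) = 137/24.
E[α(G)] ≥ n − E[|E(G)|] = 138 − 137/24 = 3175/24.
Numerically: ≈ 132.2917.
(This is only a lower bound; the true E[α(G)] may be larger.)

E[α(G)] ≥ 3175/24 ≈ 132.2917.


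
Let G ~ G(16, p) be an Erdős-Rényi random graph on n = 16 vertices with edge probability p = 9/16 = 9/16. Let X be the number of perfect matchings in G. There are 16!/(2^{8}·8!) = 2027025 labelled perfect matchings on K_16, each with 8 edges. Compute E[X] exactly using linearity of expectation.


K_16 has 16!/(2^{8}·8!) = 2027025 labelled perfect matchings.
For each such perfect matching H, let X_H = 1 if all 8 edges of H are present in G. Then P[X_H = 1] = p^{8} = (9/16)^{8} = 43046721/4294967296.
By linearity: E[X] = Σ_H E[X_H] = 2027025 · p^{8} = 2027025 · 43046721/4294967296 = 87256779635025/4294967296.
Numerically: E[X] ≈ 2.03e+04.

E[X] = 2027025 · (9/16)^{8} = 87256779635025/4294967296 ≈ 2.03e+04.


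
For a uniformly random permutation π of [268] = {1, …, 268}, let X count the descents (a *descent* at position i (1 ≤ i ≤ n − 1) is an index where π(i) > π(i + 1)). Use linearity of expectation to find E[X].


Write X = Σ X_I over i = 1, …, 267, with X_I the indicator of one descent.
There are 267 indicators.
For each fixed i, the pair (π(i), π(i+1)) is a uniformly random ordered pair of distinct values from {1, …, 268}; by symmetry P[π(i) > π(i+1)] = 1/2.
By linearity: E[X] = 267 · (1/2) = (268 − 1) · (1/2) = 267/2 ≈ 133.500000.

E[X] = 267/2 = 133.500000.


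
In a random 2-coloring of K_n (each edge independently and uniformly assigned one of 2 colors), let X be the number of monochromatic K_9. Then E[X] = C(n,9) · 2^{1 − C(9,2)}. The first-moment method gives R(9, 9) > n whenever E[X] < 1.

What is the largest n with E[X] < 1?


We need C(n, 9) · 2^{1 − 36} < 1, i.e. C(n, 9) < 2^{36 − 1} = 34359738368.
Check values of n near the boundary:
  n = 63: C(63, 9) = 23667689815; 23667689815 < 34359738368? YES
  n = 64: C(64, 9) = 27540584512; 27540584512 < 34359738368? YES
  n = 65: C(65, 9) = 31966749880; 31966749880 < 34359738368? YES
  n = 66: C(66, 9) = 37014131440; 37014131440 < 34359738368? NO
  n = 67: C(67, 9) = 42757703560; 42757703560 < 34359738368? NO
  n = 68: C(68, 9) = 49280065120; 49280065120 < 34359738368? NO
The largest n with C(n, 9) < 34359738368 is n = 65 (where E[X] = 3995843735/4294967296 ≈ 0.930355). Hence R(9, 9) > 65, i.e. R(9, 9) ≥ 66.

Largest n = 65; hence R(9, 9) > 65.


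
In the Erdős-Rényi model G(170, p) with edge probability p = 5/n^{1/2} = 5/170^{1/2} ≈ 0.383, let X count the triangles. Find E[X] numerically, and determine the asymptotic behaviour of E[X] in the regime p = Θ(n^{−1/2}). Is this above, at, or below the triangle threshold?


Number of potential triangles: C(170, 3) = 804440.
Each occurs with probability p³ ≈ (0.383)³ ≈ 5.63945e-02.
By linearity: E[X] = C(170, 3)·p³ ≈ 804440 · 5.63945e-02 ≈ 45365.979.
Since α = 1/2 < 1, p = c/n^{1/2} ≫ 1/n is above the triangle threshold p ~ 1/n. Asymptotically E[X] ~ (c³/6)·n^{3(1−α)} = (5³/6)·n^{1.5} → ∞; triangles are abundant w.h.p.

E[X] ≈ 45365.979; in regime p = Θ(1/n^{1/2}) E[X] diverges (above the triangle threshold p ~ 1/n).


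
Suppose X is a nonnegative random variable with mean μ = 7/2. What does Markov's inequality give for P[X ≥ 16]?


μ = E[X] = 7/2, a = 16.
Markov: P[X ≥ 16] ≤ μ/a = (7/2)/16 = 7/32.
Numerically: ≈ 0.219.
(Since a = 16 > μ = 3.500, the bound 7/32 is < 1 and informative.)

P[X ≥ 16] ≤ 7/32 ≈ 0.219.


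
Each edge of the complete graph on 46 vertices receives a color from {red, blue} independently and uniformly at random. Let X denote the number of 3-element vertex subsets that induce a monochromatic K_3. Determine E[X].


Let X = Σ_S X_S over the C(46, 3) = 15180 subsets S of size 3, where X_S = 1 if the K_3 on S is monochromatic.
For a fixed S, the K_3 on S has C(3, 2) = 3 edges. P[all 3 edges red] = (1/2)^3, and likewise for blue, so P[monochromatic] = 2·(1/2)^3 = 2^{1 − 3} = 1/4.
By linearity: E[X] = C(46, 3) · 2^{1 − 3} = 15180 · 1/4 = 3795.
Numerically: E[X] ≈ 3795.000000.

E[X] = C(46,3)·2^(1−C(3,2)) = 3795 ≈ 3795.000000.


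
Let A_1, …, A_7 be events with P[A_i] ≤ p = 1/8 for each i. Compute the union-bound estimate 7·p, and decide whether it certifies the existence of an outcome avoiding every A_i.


Union bound: P[∪_{i=1}^{7} A_i] ≤ Σ_i P[A_i] ≤ 7·p = 7·(1/8) = 7/8.
Numerically: 7/8 ≈ 0.8750.
Is 7/8 < 1? YES.
Since P[∪ A_i] ≤ 7/8 < 1, the complement has P[∩ A_i^c] ≥ 1 − 7/8 = 1/8 > 0, so some outcome avoids every A_i.

7·p = 7/8 ≈ 0.8750; existence CERTIFIED by the union bound.


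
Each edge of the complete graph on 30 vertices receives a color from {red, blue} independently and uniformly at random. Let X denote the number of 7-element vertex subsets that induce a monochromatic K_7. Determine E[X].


Let X = Σ_S X_S over the C(30, 7) = 2035800 subsets S of size 7, where X_S = 1 if the K_7 on S is monochromatic.
For a fixed S, the K_7 on S has C(7, 2) = 21 edges. P[all 21 edges red] = (1/2)^21, and likewise for blue, so P[monochromatic] = 2·(1/2)^21 = 2^{1 − 21} = 1/1048576.
By linearity: E[X] = C(30, 7) · 2^{1 − 21} = 2035800 · 1/1048576 = 254475/131072.
Numerically: E[X] ≈ 1.941.

E[X] = C(30,7)·2^(1−C(7,2)) = 254475/131072 ≈ 1.941.


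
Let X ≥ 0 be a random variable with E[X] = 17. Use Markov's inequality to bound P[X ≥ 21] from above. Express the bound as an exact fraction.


μ = E[X] = 17, a = 21.
Markov: P[X ≥ 21] ≤ μ/a = (17)/21 = 17/21.
Numerically: ≈ 0.80952.
(Since a = 21 > μ = 17.00000, the bound 17/21 is < 1 and informative.)

P[X ≥ 21] ≤ 17/21 ≈ 0.80952.


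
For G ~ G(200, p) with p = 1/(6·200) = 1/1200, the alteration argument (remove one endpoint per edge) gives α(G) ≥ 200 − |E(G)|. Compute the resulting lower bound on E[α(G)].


E[|E(G)|] = C(200, 2)·p = 19900 · (1/1200) = 199/12.
E[α(G)] ≥ n − E[|E(G)|] = 200 − 199/12 = 2201/12.
Numerically: ≈ 183.417.
(This is only a lower bound; the true E[α(G)] may be larger.)

E[α(G)] ≥ 2201/12 ≈ 183.417.


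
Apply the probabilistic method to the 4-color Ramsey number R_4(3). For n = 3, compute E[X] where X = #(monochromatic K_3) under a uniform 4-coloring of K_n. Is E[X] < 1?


E[X] = C(3, 3) · 4^{1 − 3} = 1 · 4^{−2} = 1/16.
As a reduced fraction: E[X] = 1/16 ≈ 0.0625.
Is E[X] < 1? YES.
Since E[X] < 1, there exists a 4-coloring of K_{3} with no monochromatic K_3; hence R_4(3) > 3.

E[X] = 1/16 ≈ 0.0625; E[X] < 1, so R_4(3) > 3.


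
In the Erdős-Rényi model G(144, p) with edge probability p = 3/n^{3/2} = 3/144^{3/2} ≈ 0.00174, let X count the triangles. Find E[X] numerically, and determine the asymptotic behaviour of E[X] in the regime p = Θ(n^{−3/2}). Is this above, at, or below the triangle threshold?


Number of potential triangles: C(144, 3) = 487344.
Each occurs with probability p³ ≈ (0.00174)³ ≈ 5.23278e-09.
By linearity: E[X] = C(144, 3)·p³ ≈ 487344 · 5.23278e-09 ≈ 0.003.
Since α = 3/2 > 1, p = c/n^{3/2} = o(1/n) is below the triangle threshold p ~ 1/n. Asymptotically E[X] ~ (c³/6)·n^{3(1−α)} = (3³/6)·n^{-1.5} → 0, so by Markov's inequality G has no triangles w.h.p.

E[X] ≈ 0.003; in regime p = Θ(1/n^{3/2}) E[X] tends to 0 (below the triangle threshold p ~ 1/n).


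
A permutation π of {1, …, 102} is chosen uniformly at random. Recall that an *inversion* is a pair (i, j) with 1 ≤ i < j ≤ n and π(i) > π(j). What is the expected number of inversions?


Write X = Σ X_I over the C(102, 2) = 5151 pairs i < j, with X_I the indicator of one inversion.
There are 5151 indicators.
For each fixed pair i < j, the values π(i) and π(j) are two distinct elements of {1, …, 102} in uniformly random order; by symmetry P[π(i) > π(j)] = 1/2.
By linearity: E[X] = 5151 · (1/2) = C(102, 2) · (1/2) = 5151/2 = 5151/2 ≈ 2575.500.

E[X] = 5151/2 = 2575.500.


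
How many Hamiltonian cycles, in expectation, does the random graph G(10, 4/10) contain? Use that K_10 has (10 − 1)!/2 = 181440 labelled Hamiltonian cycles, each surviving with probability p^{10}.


K_10 has (10 − 1)!/2 = 181440 labelled Hamiltonian cycles.
For each such Hamiltonian cycle H, let X_H = 1 if all 10 edges of H are present in G. Then P[X_H = 1] = p^{10} = (2/5)^{10} = 1024/9765625.
Summing the indicators: E[X] = Σ_H E[X_H] = 181440 · p^{10} = 181440 · 1024/9765625 = 37158912/1953125.
Numerically: E[X] ≈ 19.

E[X] = 181440 · (2/5)^{10} = 37158912/1953125 ≈ 19.
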